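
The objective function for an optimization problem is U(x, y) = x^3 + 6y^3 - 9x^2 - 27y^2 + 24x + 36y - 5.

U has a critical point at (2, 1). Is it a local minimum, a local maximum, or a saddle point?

The mixed partial ∂²U/∂x∂y is 0, so the Hessian at any point is diag(U_xx, U_yy) = diag(6(x - 3), 18(2y - 3)).
At (2, 1): H = diag(-6, -18).
Both eigenvalues are negative, so H is negative definite: a local maximum.

local maximum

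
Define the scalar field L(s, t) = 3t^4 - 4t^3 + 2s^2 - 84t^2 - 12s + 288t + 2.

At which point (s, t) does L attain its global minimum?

(3, -4)

L(s,t) separates as P(s) + Q(t) + 2, so its minimum is min P + min Q + 2.
P'(s) = 4s - 12 vanishes at s ∈ {3}; Q'(t) = 12(t - 3)(t - 2)(t + 4) vanishes at t ∈ {-4, 2, 3}.
Local minima of P (where P''>0): P(3)=-18. Local minima of Q: Q(-4)=-1472, Q(3)=243.
So the global minimum of L is P(3) + Q(-4) + 2 = -18 − 1472 + 2 = -1488, attained at (3, -4).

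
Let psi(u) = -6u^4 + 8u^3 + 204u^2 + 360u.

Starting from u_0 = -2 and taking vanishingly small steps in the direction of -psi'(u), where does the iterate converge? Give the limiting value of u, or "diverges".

-1

psi'(u) = -24(u - 5)(u + 1)(u + 3), so psi'(-2) = -168.
Gradient descent moves in the -psi' direction, i.e. u is increasing.
The nearest critical point in that direction is u = -1, where psi'' = 288 > 0 (a local minimum). The iterate converges there.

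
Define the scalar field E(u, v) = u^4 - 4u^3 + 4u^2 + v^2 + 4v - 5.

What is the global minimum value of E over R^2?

-9

E(u,v) separates as P(u) + Q(v) − 5, so its minimum is min P + min Q − 5.
P'(u) = 4u(u - 2)(u - 1) vanishes at u ∈ {0, 1, 2}; Q'(v) = 2v + 4 vanishes at v ∈ {-2}.
Local minima of P (where P''>0): P(0)=0, P(2)=0. Local minima of Q: Q(-2)=-4.
So the global minimum of E is P(0) + Q(-2) − 5 = 0 − 4 − 5 = -9, attained at (0, -2).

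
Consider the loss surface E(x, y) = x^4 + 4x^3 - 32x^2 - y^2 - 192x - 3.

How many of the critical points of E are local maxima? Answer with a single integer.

E separates as a function of x plus a function of y, so ∇E=0 decouples.
∂E/∂x = 4(x - 4)(x + 3)(x + 4) = 0 at x ∈ {-4, -3, 4}; ∂E/∂y = -2y = 0 at y ∈ {0}.
The Hessian is diagonal: diag(E_xx, E_yy). Second derivatives: E_xx(-4)=32, E_xx(-3)=-28, E_xx(4)=224; E_yy(0)=-2.
Local maxima occur where both diagonal entries negative: (-3, 0). Count: 1.

1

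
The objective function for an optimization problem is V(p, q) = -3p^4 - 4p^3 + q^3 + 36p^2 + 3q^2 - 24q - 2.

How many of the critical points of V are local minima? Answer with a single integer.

V separates as a function of p plus a function of q, so ∇V=0 decouples.
∂V/∂p = -12p(p - 2)(p + 3) = 0 at p ∈ {-3, 0, 2}; ∂V/∂q = 3(q - 2)(q + 4) = 0 at q ∈ {-4, 2}.
The Hessian is diagonal: diag(V_pp, V_qq). Second derivatives: V_pp(-3)=-180, V_pp(0)=72, V_pp(2)=-120; V_qq(-4)=-18, V_qq(2)=18.
Local minima occur where both diagonal entries positive: (0, 2). Count: 1.

1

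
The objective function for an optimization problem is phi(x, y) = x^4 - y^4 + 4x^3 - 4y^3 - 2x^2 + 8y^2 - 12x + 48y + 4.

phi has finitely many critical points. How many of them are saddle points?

phi separates as a function of x plus a function of y, so ∇phi=0 decouples.
∂phi/∂x = 4(x - 1)(x + 1)(x + 3) = 0 at x ∈ {-3, -1, 1}; ∂phi/∂y = -4(y - 2)(y + 2)(y + 3) = 0 at y ∈ {-3, -2, 2}.
The Hessian is diagonal: diag(phi_xx, phi_yy). Second derivatives: phi_xx(-3)=32, phi_xx(-1)=-16, phi_xx(1)=32; phi_yy(-3)=-20, phi_yy(-2)=16, phi_yy(2)=-80.
Saddle points occur where the two diagonal entries have opposite signs: (-3, -3), (-3, 2), (-1, -2), (1, -3), (1, 2). Count: 5.

5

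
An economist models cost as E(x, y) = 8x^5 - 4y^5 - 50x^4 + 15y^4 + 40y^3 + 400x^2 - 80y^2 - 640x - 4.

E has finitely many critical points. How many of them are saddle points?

E separates as a function of x plus a function of y, so ∇E=0 decouples.
∂E/∂x = 40(x - 4)(x - 2)(x - 1)(x + 2) = 0 at x ∈ {-2, 1, 2, 4}; ∂E/∂y = -20y(y - 4)(y - 1)(y + 2) = 0 at y ∈ {-2, 0, 1, 4}.
The Hessian is diagonal: diag(E_xx, E_yy). Second derivatives: E_xx(-2)=-2880, E_xx(1)=360, E_xx(2)=-320, E_xx(4)=1440; E_yy(-2)=720, E_yy(0)=-160, E_yy(1)=180, E_yy(4)=-1440.
Saddle points occur where the two diagonal entries have opposite signs: (-2, -2), (-2, 1), (1, 0), (1, 4), (2, -2), (2, 1), (4, 0), (4, 4). Count: 8.

8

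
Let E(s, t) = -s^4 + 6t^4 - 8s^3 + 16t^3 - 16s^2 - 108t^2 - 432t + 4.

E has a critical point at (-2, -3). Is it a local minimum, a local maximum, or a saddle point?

The mixed partial ∂²E/∂s∂t is 0, so the Hessian at any point is diag(E_ss, E_tt) = diag(-4(3s^2 + 12s + 8), 24(3t^2 + 4t - 9)).
At (-2, -3): H = diag(16, 144).
Both eigenvalues are positive, so H is positive definite: a local minimum.

local minimum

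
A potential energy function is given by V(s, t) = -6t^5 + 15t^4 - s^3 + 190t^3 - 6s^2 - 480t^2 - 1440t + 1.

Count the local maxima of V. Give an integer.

2

V separates as a function of s plus a function of t, so ∇V=0 decouples.
∂V/∂s = -3s(s + 4) = 0 at s ∈ {-4, 0}; ∂V/∂t = -30(t - 4)(t - 3)(t + 1)(t + 4) = 0 at t ∈ {-4, -1, 3, 4}.
The Hessian is diagonal: diag(V_ss, V_tt). Second derivatives: V_ss(-4)=12, V_ss(0)=-12; V_tt(-4)=5040, V_tt(-1)=-1800, V_tt(3)=840, V_tt(4)=-1200.
Local maxima occur where both diagonal entries negative: (0, -1), (0, 4). Count: 2.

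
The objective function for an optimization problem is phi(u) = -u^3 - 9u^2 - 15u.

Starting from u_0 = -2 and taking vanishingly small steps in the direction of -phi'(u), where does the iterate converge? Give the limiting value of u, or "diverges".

phi'(u) = -3(u + 1)(u + 5), so phi'(-2) = 9.
Gradient descent moves in the -phi' direction, i.e. u is decreasing.
The nearest critical point in that direction is u = -5, where phi'' = 12 > 0 (a local minimum). The iterate converges there.

-5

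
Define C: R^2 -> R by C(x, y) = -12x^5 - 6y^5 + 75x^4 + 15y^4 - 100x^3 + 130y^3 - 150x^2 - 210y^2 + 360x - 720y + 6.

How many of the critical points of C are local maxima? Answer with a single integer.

4

C separates as a function of x plus a function of y, so ∇C=0 decouples.
∂C/∂x = -60(x - 3)(x - 2)(x - 1)(x + 1) = 0 at x ∈ {-1, 1, 2, 3}; ∂C/∂y = -30(y - 4)(y - 2)(y + 1)(y + 3) = 0 at y ∈ {-3, -1, 2, 4}.
The Hessian is diagonal: diag(C_xx, C_yy). Second derivatives: C_xx(-1)=1440, C_xx(1)=-240, C_xx(2)=180, C_xx(3)=-480; C_yy(-3)=2100, C_yy(-1)=-900, C_yy(2)=900, C_yy(4)=-2100.
Local maxima occur where both diagonal entries negative: (1, -1), (1, 4), (3, -1), (3, 4). Count: 4.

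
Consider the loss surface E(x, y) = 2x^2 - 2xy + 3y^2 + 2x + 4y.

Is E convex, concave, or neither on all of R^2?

convex

E is quadratic, so its Hessian is the constant matrix H = [[4, -2], [-2, 6]].
det(H) = 20, tr(H) = 10.
det(H) > 0 and tr(H) > 0, so H is positive definite everywhere: convex.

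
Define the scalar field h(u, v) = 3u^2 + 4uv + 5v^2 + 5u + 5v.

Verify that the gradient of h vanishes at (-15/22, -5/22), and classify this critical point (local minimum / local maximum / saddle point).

local minimum

∇h = (6u + 4v + 5, 4u + 10v + 5); substituting (-15/22, -5/22) gives ∇h = (0, 0), so (-15/22, -5/22) is indeed a critical point.
The Hessian of h is constant: H = [[6, 4], [4, 10]].
det(H) = 6·10 − 4² = 44.
det(H) > 0 and tr(H) = 16 > 0, so H is positive definite and the point is a local minimum.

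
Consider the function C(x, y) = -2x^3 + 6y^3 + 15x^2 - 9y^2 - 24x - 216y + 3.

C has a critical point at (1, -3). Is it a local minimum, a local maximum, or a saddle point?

saddle point

The mixed partial ∂²C/∂x∂y is 0, so the Hessian at any point is diag(C_xx, C_yy) = diag(6(-2x + 5), 18(2y - 1)).
At (1, -3): H = diag(18, -126).
The eigenvalues have opposite signs, so H is indefinite: a saddle point.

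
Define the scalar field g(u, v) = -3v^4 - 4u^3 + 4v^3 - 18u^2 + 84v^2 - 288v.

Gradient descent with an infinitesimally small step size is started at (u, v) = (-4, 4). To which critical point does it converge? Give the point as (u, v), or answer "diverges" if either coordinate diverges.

diverges

g is separable, so gradient descent decouples: u follows -∂g/∂u, v follows -∂g/∂v.
∂g/∂u = -12u(u + 3); at u=-4 this is -48, so u increases.
∂g/∂v = -12(v - 3)(v - 2)(v + 4); at v=4 this is -192, so v increases.
The v-coordinate has no critical point in that direction and runs off to infinity.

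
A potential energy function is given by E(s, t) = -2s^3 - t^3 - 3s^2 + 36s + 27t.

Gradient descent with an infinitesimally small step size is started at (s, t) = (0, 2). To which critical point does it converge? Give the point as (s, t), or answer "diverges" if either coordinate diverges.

E is separable, so gradient descent decouples: s follows -∂E/∂s, t follows -∂E/∂t.
∂E/∂s = -6(s - 2)(s + 3); at s=0 this is 36, so s decreases.
∂E/∂t = -3(t - 3)(t + 3); at t=2 this is 15, so t decreases.
s converges to its nearest critical value -3 (a local min of the s-part); t converges to -3. The iterate converges to (-3, -3).

(-3, -3)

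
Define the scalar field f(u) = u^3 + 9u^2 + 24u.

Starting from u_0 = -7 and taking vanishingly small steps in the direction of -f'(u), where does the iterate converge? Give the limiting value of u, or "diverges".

diverges

f'(u) = 3(u + 2)(u + 4), so f'(-7) = 45.
Gradient descent moves in the -f' direction, i.e. u is decreasing.
There is no critical point below u=-7, and f' keeps the same sign, so the iterate runs off to −∞.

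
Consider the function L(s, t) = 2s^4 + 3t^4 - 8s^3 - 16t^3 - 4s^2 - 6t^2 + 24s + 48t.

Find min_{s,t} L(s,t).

-178

L(s,t) separates as P(s) + Q(t), so its minimum is min P + min Q.
P'(s) = 8(s - 3)(s - 1)(s + 1) vanishes at s ∈ {-1, 1, 3}; Q'(t) = 12(t - 4)(t - 1)(t + 1) vanishes at t ∈ {-1, 1, 4}.
Local minima of P (where P''>0): P(-1)=-18, P(3)=-18. Local minima of Q: Q(-1)=-35, Q(4)=-160.
So the global minimum of L is P(-1) + Q(4) = -18 − 160 = -178, attained at (-1, 4).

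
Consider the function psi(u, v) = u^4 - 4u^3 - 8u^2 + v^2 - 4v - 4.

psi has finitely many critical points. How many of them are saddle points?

1

psi separates as a function of u plus a function of v, so ∇psi=0 decouples.
∂psi/∂u = 4u(u - 4)(u + 1) = 0 at u ∈ {-1, 0, 4}; ∂psi/∂v = 2(v - 2) = 0 at v ∈ {2}.
The Hessian is diagonal: diag(psi_uu, psi_vv). Second derivatives: psi_uu(-1)=20, psi_uu(0)=-16, psi_uu(4)=80; psi_vv(2)=2.
Saddle points occur where the two diagonal entries have opposite signs: (0, 2). Count: 1.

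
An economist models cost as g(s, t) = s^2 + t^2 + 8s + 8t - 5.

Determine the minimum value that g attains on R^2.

-37

g(s,t) separates as P(s) + Q(t) − 5, so its minimum is min P + min Q − 5.
P'(s) = 2s + 8 vanishes at s ∈ {-4}; Q'(t) = 2(t + 4) vanishes at t ∈ {-4}.
Local minima of P (where P''>0): P(-4)=-16. Local minima of Q: Q(-4)=-16.
So the global minimum of g is P(-4) + Q(-4) − 5 = -16 − 16 − 5 = -37, attained at (-4, -4).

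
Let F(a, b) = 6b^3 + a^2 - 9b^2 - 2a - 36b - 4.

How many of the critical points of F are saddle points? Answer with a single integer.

F separates as a function of a plus a function of b, so ∇F=0 decouples.
∂F/∂a = 2(a - 1) = 0 at a ∈ {1}; ∂F/∂b = 18(b - 2)(b + 1) = 0 at b ∈ {-1, 2}.
The Hessian is diagonal: diag(F_aa, F_bb). Second derivatives: F_aa(1)=2; F_bb(-1)=-54, F_bb(2)=54.
Saddle points occur where the two diagonal entries have opposite signs: (1, -1). Count: 1.

1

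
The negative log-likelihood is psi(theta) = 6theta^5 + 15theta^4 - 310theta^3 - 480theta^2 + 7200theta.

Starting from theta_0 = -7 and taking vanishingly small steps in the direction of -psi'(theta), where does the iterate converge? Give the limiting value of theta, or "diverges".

diverges

psi'(theta) = 30(theta - 4)(theta - 3)(theta + 4)(theta + 5), so psi'(-7) = 19800.
Gradient descent moves in the -psi' direction, i.e. theta is decreasing.
There is no critical point below theta=-7, and psi' keeps the same sign, so the iterate runs off to −∞.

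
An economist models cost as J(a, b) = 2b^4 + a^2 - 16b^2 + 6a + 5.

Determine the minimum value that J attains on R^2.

J(a,b) separates as P(a) + Q(b) + 5, so its minimum is min P + min Q + 5.
P'(a) = 2a + 6 vanishes at a ∈ {-3}; Q'(b) = 8b(b - 2)(b + 2) vanishes at b ∈ {-2, 0, 2}.
Local minima of P (where P''>0): P(-3)=-9. Local minima of Q: Q(-2)=-32, Q(2)=-32.
So the global minimum of J is P(-3) + Q(-2) + 5 = -9 − 32 + 5 = -36, attained at (-3, -2).

-36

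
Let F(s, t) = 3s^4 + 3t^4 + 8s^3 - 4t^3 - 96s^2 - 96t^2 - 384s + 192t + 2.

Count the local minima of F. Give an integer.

4

F separates as a function of s plus a function of t, so ∇F=0 decouples.
∂F/∂s = 12(s - 4)(s + 2)(s + 4) = 0 at s ∈ {-4, -2, 4}; ∂F/∂t = 12(t - 4)(t - 1)(t + 4) = 0 at t ∈ {-4, 1, 4}.
The Hessian is diagonal: diag(F_ss, F_tt). Second derivatives: F_ss(-4)=192, F_ss(-2)=-144, F_ss(4)=576; F_tt(-4)=480, F_tt(1)=-180, F_tt(4)=288.
Local minima occur where both diagonal entries positive: (-4, -4), (-4, 4), (4, -4), (4, 4). Count: 4.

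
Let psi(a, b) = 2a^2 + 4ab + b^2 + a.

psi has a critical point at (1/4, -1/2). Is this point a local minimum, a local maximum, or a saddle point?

The Hessian of psi is constant: H = [[4, 4], [4, 2]].
det(H) = 4·2 − 4² = -8.
Since det(H) < 0, H is indefinite and the critical point is a saddle point.

saddle point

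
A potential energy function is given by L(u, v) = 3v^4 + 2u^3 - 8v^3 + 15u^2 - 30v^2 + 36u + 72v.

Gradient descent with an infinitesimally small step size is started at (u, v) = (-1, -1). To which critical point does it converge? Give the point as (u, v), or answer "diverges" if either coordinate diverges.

L is separable, so gradient descent decouples: u follows -∂L/∂u, v follows -∂L/∂v.
∂L/∂u = 6(u + 2)(u + 3); at u=-1 this is 12, so u decreases.
∂L/∂v = 12(v - 3)(v - 1)(v + 2); at v=-1 this is 96, so v decreases.
u converges to its nearest critical value -2 (a local min of the u-part); v converges to -2. The iterate converges to (-2, -2).

(-2, -2)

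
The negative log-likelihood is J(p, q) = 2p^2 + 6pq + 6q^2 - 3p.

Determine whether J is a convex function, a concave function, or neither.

J is quadratic, so its Hessian is the constant matrix H = [[4, 6], [6, 12]].
det(H) = 12, tr(H) = 16.
det(H) > 0 and tr(H) > 0, so H is positive definite everywhere: convex.

convex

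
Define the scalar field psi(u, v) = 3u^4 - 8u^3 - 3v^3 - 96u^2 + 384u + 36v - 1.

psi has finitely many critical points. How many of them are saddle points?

psi separates as a function of u plus a function of v, so ∇psi=0 decouples.
∂psi/∂u = 12(u - 4)(u - 2)(u + 4) = 0 at u ∈ {-4, 2, 4}; ∂psi/∂v = -9(v - 2)(v + 2) = 0 at v ∈ {-2, 2}.
The Hessian is diagonal: diag(psi_uu, psi_vv). Second derivatives: psi_uu(-4)=576, psi_uu(2)=-144, psi_uu(4)=192; psi_vv(-2)=36, psi_vv(2)=-36.
Saddle points occur where the two diagonal entries have opposite signs: (-4, 2), (2, -2), (4, 2). Count: 3.

3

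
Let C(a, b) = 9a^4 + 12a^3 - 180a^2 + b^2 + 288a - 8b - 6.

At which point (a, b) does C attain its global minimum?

C(a,b) separates as P(a) + Q(b) − 6, so its minimum is min P + min Q − 6.
P'(a) = 36(a - 2)(a - 1)(a + 4) vanishes at a ∈ {-4, 1, 2}; Q'(b) = 2b - 8 vanishes at b ∈ {4}.
Local minima of P (where P''>0): P(-4)=-2496, P(2)=96. Local minima of Q: Q(4)=-16.
So the global minimum of C is P(-4) + Q(4) − 6 = -2496 − 16 − 6 = -2518, attained at (-4, 4).

(-4, 4)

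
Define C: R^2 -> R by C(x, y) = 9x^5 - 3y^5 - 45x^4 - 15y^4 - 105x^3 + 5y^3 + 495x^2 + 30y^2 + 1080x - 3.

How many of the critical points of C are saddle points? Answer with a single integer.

8

C separates as a function of x plus a function of y, so ∇C=0 decouples.
∂C/∂x = 45(x - 4)(x - 3)(x + 1)(x + 2) = 0 at x ∈ {-2, -1, 3, 4}; ∂C/∂y = -15y(y - 1)(y + 1)(y + 4) = 0 at y ∈ {-4, -1, 0, 1}.
The Hessian is diagonal: diag(C_xx, C_yy). Second derivatives: C_xx(-2)=-1350, C_xx(-1)=900, C_xx(3)=-900, C_xx(4)=1350; C_yy(-4)=900, C_yy(-1)=-90, C_yy(0)=60, C_yy(1)=-150.
Saddle points occur where the two diagonal entries have opposite signs: (-2, -4), (-2, 0), (-1, -1), (-1, 1), (3, -4), (3, 0), (4, -1), (4, 1). Count: 8.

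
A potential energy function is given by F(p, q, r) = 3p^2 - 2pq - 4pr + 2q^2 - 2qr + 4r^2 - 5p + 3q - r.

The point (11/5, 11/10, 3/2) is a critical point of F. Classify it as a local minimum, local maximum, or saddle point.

local minimum

The Hessian is constant: H = [[6, -2, -4], [-2, 4, -2], [-4, -2, 8]].
Leading principal minors: Δ₁ = 6, Δ₂ = 20, Δ₃ = 40.
All leading minors are positive, so H is positive definite: a local minimum.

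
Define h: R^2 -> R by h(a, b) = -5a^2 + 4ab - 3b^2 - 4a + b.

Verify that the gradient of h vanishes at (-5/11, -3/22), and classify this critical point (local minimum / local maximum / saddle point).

local maximum

∇h = (-10a + 4b - 4, 4a - 6b + 1); substituting (-5/11, -3/22) gives ∇h = (0, 0), so (-5/11, -3/22) is indeed a critical point.
The Hessian of h is constant: H = [[-10, 4], [4, -6]].
det(H) = (-10)·(-6) − 4² = 44.
det(H) > 0 and tr(H) = -16 < 0, so H is negative definite and the point is a local maximum.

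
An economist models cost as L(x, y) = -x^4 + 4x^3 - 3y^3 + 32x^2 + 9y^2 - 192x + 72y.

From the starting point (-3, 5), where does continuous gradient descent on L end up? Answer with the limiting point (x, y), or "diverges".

diverges

L is separable, so gradient descent decouples: x follows -∂L/∂x, y follows -∂L/∂y.
∂L/∂x = -4(x - 4)(x - 3)(x + 4); at x=-3 this is -168, so x increases.
∂L/∂y = -9(y - 4)(y + 2); at y=5 this is -63, so y increases.
The y-coordinate has no critical point in that direction and runs off to infinity.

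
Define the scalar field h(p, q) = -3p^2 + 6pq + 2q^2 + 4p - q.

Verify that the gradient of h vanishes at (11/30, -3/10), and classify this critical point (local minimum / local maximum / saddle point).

saddle point

∇h = (-6p + 6q + 4, 6p + 4q - 1); substituting (11/30, -3/10) gives ∇h = (0, 0), so (11/30, -3/10) is indeed a critical point.
The Hessian of h is constant: H = [[-6, 6], [6, 4]].
det(H) = (-6)·4 − 6² = -60.
Since det(H) < 0, H is indefinite and the critical point is a saddle point.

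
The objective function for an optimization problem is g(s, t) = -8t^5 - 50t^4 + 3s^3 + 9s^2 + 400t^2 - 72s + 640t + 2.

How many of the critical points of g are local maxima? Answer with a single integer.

2

g separates as a function of s plus a function of t, so ∇g=0 decouples.
∂g/∂s = 9(s - 2)(s + 4) = 0 at s ∈ {-4, 2}; ∂g/∂t = -40(t - 2)(t + 1)(t + 2)(t + 4) = 0 at t ∈ {-4, -2, -1, 2}.
The Hessian is diagonal: diag(g_ss, g_tt). Second derivatives: g_ss(-4)=-54, g_ss(2)=54; g_tt(-4)=1440, g_tt(-2)=-320, g_tt(-1)=360, g_tt(2)=-2880.
Local maxima occur where both diagonal entries negative: (-4, -2), (-4, 2). Count: 2.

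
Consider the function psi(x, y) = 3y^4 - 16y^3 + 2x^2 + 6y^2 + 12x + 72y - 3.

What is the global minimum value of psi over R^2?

-68

psi(x,y) separates as P(x) + Q(y) − 3, so its minimum is min P + min Q − 3.
P'(x) = 4x + 12 vanishes at x ∈ {-3}; Q'(y) = 12(y - 3)(y - 2)(y + 1) vanishes at y ∈ {-1, 2, 3}.
Local minima of P (where P''>0): P(-3)=-18. Local minima of Q: Q(-1)=-47, Q(3)=81.
So the global minimum of psi is P(-3) + Q(-1) − 3 = -18 − 47 − 3 = -68, attained at (-3, -1).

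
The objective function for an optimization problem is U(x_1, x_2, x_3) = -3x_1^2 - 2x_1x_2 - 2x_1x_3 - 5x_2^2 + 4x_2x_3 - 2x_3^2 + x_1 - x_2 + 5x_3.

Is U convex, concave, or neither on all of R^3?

U is quadratic, so its Hessian is the constant matrix H = [[-6, -2, -2], [-2, -10, 4], [-2, 4, -4]].
Leading principal minors: -6, 56, -56.
Signs alternate −, +, − ⇒ H ≺ 0 ⇒ concave.

concave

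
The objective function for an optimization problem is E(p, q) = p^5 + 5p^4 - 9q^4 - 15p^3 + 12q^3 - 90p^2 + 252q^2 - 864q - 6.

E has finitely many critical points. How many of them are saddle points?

E separates as a function of p plus a function of q, so ∇E=0 decouples.
∂E/∂p = 5p(p - 3)(p + 3)(p + 4) = 0 at p ∈ {-4, -3, 0, 3}; ∂E/∂q = -36(q - 3)(q - 2)(q + 4) = 0 at q ∈ {-4, 2, 3}.
The Hessian is diagonal: diag(E_pp, E_qq). Second derivatives: E_pp(-4)=-140, E_pp(-3)=90, E_pp(0)=-180, E_pp(3)=630; E_qq(-4)=-1512, E_qq(2)=216, E_qq(3)=-252.
Saddle points occur where the two diagonal entries have opposite signs: (-4, 2), (-3, -4), (-3, 3), (0, 2), (3, -4), (3, 3). Count: 6.

6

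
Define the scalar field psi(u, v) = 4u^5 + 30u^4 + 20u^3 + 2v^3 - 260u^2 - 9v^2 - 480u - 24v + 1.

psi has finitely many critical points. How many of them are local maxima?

psi separates as a function of u plus a function of v, so ∇psi=0 decouples.
∂psi/∂u = 20(u - 2)(u + 1)(u + 3)(u + 4) = 0 at u ∈ {-4, -3, -1, 2}; ∂psi/∂v = 6(v - 4)(v + 1) = 0 at v ∈ {-1, 4}.
The Hessian is diagonal: diag(psi_uu, psi_vv). Second derivatives: psi_uu(-4)=-360, psi_uu(-3)=200, psi_uu(-1)=-360, psi_uu(2)=1800; psi_vv(-1)=-30, psi_vv(4)=30.
Local maxima occur where both diagonal entries negative: (-4, -1), (-1, -1). Count: 2.

2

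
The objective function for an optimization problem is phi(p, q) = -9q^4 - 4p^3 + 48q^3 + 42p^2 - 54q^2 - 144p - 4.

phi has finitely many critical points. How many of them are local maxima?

2

phi separates as a function of p plus a function of q, so ∇phi=0 decouples.
∂phi/∂p = -12(p - 4)(p - 3) = 0 at p ∈ {3, 4}; ∂phi/∂q = -36q(q - 3)(q - 1) = 0 at q ∈ {0, 1, 3}.
The Hessian is diagonal: diag(phi_pp, phi_qq). Second derivatives: phi_pp(3)=12, phi_pp(4)=-12; phi_qq(0)=-108, phi_qq(1)=72, phi_qq(3)=-216.
Local maxima occur where both diagonal entries negative: (4, 0), (4, 3). Count: 2.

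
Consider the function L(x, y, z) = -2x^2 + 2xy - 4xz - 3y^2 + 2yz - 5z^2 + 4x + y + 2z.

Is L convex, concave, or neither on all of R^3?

concave

L is quadratic, so its Hessian is the constant matrix H = [[-4, 2, -4], [2, -6, 2], [-4, 2, -10]].
Leading principal minors: -4, 20, -120.
Signs alternate −, +, − ⇒ H ≺ 0 ⇒ concave.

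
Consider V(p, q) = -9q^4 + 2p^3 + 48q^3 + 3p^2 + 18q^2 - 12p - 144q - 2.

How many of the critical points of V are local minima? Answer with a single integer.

1

V separates as a function of p plus a function of q, so ∇V=0 decouples.
∂V/∂p = 6(p - 1)(p + 2) = 0 at p ∈ {-2, 1}; ∂V/∂q = -36(q - 4)(q - 1)(q + 1) = 0 at q ∈ {-1, 1, 4}.
The Hessian is diagonal: diag(V_pp, V_qq). Second derivatives: V_pp(-2)=-18, V_pp(1)=18; V_qq(-1)=-360, V_qq(1)=216, V_qq(4)=-540.
Local minima occur where both diagonal entries positive: (1, 1). Count: 1.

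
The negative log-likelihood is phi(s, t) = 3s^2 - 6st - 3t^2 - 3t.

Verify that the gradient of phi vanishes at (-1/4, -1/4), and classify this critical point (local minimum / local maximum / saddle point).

∇phi = (6s - 6t, -6s - 6t - 3); substituting (-1/4, -1/4) gives ∇phi = (0, 0), so (-1/4, -1/4) is indeed a critical point.
The Hessian of phi is constant: H = [[6, -6], [-6, -6]].
det(H) = 6·(-6) − (-6)² = -72.
Since det(H) < 0, H is indefinite and the critical point is a saddle point.

saddle point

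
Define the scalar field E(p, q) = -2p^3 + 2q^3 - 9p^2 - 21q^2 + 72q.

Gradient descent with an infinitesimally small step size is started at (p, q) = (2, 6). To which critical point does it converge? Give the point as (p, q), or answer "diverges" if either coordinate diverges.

diverges

E is separable, so gradient descent decouples: p follows -∂E/∂p, q follows -∂E/∂q.
∂E/∂p = -6p(p + 3); at p=2 this is -60, so p increases.
∂E/∂q = 6(q - 4)(q - 3); at q=6 this is 36, so q decreases.
The p-coordinate has no critical point in that direction and runs off to infinity.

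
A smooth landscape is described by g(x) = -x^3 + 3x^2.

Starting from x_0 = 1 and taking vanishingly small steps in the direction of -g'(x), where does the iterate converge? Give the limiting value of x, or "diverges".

0

g'(x) = -3x(x - 2), so g'(1) = 3.
Gradient descent moves in the -g' direction, i.e. x is decreasing.
The nearest critical point in that direction is x = 0, where g'' = 6 > 0 (a local minimum). The iterate converges there.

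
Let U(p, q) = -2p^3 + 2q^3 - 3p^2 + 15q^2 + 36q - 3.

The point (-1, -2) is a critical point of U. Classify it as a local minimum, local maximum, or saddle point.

The mixed partial ∂²U/∂p∂q is 0, so the Hessian at any point is diag(U_pp, U_qq) = diag(-6(2p + 1), 6(2q + 5)).
At (-1, -2): H = diag(6, 6).
Both eigenvalues are positive, so H is positive definite: a local minimum.

local minimum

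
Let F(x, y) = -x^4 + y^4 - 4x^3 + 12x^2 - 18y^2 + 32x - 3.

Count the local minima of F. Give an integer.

F separates as a function of x plus a function of y, so ∇F=0 decouples.
∂F/∂x = -4(x - 2)(x + 1)(x + 4) = 0 at x ∈ {-4, -1, 2}; ∂F/∂y = 4y(y - 3)(y + 3) = 0 at y ∈ {-3, 0, 3}.
The Hessian is diagonal: diag(F_xx, F_yy). Second derivatives: F_xx(-4)=-72, F_xx(-1)=36, F_xx(2)=-72; F_yy(-3)=72, F_yy(0)=-36, F_yy(3)=72.
Local minima occur where both diagonal entries positive: (-1, -3), (-1, 3). Count: 2.

2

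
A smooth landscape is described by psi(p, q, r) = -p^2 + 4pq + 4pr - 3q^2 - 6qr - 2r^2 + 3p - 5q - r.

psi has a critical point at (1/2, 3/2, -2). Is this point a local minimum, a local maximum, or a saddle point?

saddle point

The Hessian is constant: H = [[-2, 4, 4], [4, -6, -6], [4, -6, -4]].
Leading principal minors: Δ₁ = -2, Δ₂ = -4, Δ₃ = -8.
The minors fit neither the all-positive nor the alternating-sign pattern, so H is indefinite: a saddle point.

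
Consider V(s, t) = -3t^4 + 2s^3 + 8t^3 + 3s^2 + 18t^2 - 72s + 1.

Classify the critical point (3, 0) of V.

local minimum

The mixed partial ∂²V/∂s∂t is 0, so the Hessian at any point is diag(V_ss, V_tt) = diag(6(2s + 1), 12(-3t^2 + 4t + 3)).
At (3, 0): H = diag(42, 36).
Both eigenvalues are positive, so H is positive definite: a local minimum.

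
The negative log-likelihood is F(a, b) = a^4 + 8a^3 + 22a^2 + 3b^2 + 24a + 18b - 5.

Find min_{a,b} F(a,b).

F(a,b) separates as P(a) + Q(b) − 5, so its minimum is min P + min Q − 5.
P'(a) = 4(a + 1)(a + 2)(a + 3) vanishes at a ∈ {-3, -2, -1}; Q'(b) = 6b + 18 vanishes at b ∈ {-3}.
Local minima of P (where P''>0): P(-3)=-9, P(-1)=-9. Local minima of Q: Q(-3)=-27.
So the global minimum of F is P(-3) + Q(-3) − 5 = -9 − 27 − 5 = -41, attained at (-3, -3).

-41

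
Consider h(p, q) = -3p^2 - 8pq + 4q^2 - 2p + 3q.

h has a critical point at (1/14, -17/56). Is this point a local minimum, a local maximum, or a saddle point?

saddle point

The Hessian of h is constant: H = [[-6, -8], [-8, 8]].
det(H) = (-6)·8 − (-8)² = -112.
Since det(H) < 0, H is indefinite and the critical point is a saddle point.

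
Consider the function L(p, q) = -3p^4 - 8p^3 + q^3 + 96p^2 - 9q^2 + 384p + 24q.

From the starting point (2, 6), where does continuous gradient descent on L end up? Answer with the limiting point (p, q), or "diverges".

(-2, 4)

L is separable, so gradient descent decouples: p follows -∂L/∂p, q follows -∂L/∂q.
∂L/∂p = -12(p - 4)(p + 2)(p + 4); at p=2 this is 576, so p decreases.
∂L/∂q = 3(q - 4)(q - 2); at q=6 this is 24, so q decreases.
p converges to its nearest critical value -2 (a local min of the p-part); q converges to 4. The iterate converges to (-2, 4).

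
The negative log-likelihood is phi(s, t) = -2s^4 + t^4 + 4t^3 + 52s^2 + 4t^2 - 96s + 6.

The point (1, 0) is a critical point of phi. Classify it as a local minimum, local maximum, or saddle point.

local minimum

The mixed partial ∂²phi/∂s∂t is 0, so the Hessian at any point is diag(phi_ss, phi_tt) = diag(8(-3s^2 + 13), 4(3t^2 + 6t + 2)).
At (1, 0): H = diag(80, 8).
Both eigenvalues are positive, so H is positive definite: a local minimum.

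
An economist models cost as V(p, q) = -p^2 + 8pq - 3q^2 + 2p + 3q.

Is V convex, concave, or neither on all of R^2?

neither

V is quadratic, so its Hessian is the constant matrix H = [[-2, 8], [8, -6]].
det(H) = -52, tr(H) = -8.
det(H) < 0, so H is indefinite: neither convex nor concave.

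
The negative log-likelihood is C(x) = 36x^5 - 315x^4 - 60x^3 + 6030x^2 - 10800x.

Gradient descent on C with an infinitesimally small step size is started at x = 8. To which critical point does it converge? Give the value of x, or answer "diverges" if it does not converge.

C'(x) = 180(x - 5)(x - 4)(x - 1)(x + 3), so C'(8) = 166320.
Gradient descent moves in the -C' direction, i.e. x is decreasing.
The nearest critical point in that direction is x = 5, where C'' = 5760 > 0 (a local minimum). The iterate converges there.

5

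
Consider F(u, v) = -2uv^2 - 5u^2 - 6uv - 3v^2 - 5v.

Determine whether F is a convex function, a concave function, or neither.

neither

The term -2uv^2 is cubic, so the Hessian is not constant.
∂²F/∂v² = -4u - 6, which takes both signs as u varies (negative for sufficiently large u). A diagonal entry of the Hessian changing sign means the Hessian is neither positive- nor negative-semidefinite on all of R^2.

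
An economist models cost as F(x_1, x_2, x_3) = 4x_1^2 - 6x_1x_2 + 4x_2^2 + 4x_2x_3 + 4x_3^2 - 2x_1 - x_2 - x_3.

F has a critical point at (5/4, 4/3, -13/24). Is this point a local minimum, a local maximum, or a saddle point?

local minimum

The Hessian is constant: H = [[8, -6, 0], [-6, 8, 4], [0, 4, 8]].
Leading principal minors: Δ₁ = 8, Δ₂ = 28, Δ₃ = 96.
All leading minors are positive, so H is positive definite: a local minimum.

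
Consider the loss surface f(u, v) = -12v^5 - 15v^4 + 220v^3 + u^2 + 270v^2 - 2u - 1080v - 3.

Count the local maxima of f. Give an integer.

0

f separates as a function of u plus a function of v, so ∇f=0 decouples.
∂f/∂u = 2(u - 1) = 0 at u ∈ {1}; ∂f/∂v = -60(v - 3)(v - 1)(v + 2)(v + 3) = 0 at v ∈ {-3, -2, 1, 3}.
The Hessian is diagonal: diag(f_uu, f_vv). Second derivatives: f_uu(1)=2; f_vv(-3)=1440, f_vv(-2)=-900, f_vv(1)=1440, f_vv(3)=-3600.
Local maxima occur where both diagonal entries negative: none. Count: 0.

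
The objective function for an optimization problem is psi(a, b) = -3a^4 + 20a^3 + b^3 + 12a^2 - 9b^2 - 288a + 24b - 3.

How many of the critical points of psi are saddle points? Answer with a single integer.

psi separates as a function of a plus a function of b, so ∇psi=0 decouples.
∂psi/∂a = -12(a - 4)(a - 3)(a + 2) = 0 at a ∈ {-2, 3, 4}; ∂psi/∂b = 3(b - 4)(b - 2) = 0 at b ∈ {2, 4}.
The Hessian is diagonal: diag(psi_aa, psi_bb). Second derivatives: psi_aa(-2)=-360, psi_aa(3)=60, psi_aa(4)=-72; psi_bb(2)=-6, psi_bb(4)=6.
Saddle points occur where the two diagonal entries have opposite signs: (-2, 4), (3, 2), (4, 4). Count: 3.

3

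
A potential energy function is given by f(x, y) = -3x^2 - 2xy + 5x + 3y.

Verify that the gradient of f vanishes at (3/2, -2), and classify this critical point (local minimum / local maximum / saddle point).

∇f = (-6x - 2y + 5, -2x + 3); substituting (3/2, -2) gives ∇f = (0, 0), so (3/2, -2) is indeed a critical point.
The Hessian of f is constant: H = [[-6, -2], [-2, 0]].
det(H) = (-6)·0 − (-2)² = -4.
Since det(H) < 0, H is indefinite and the critical point is a saddle point.

saddle point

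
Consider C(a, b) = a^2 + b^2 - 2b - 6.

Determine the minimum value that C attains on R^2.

-7

C(a,b) separates as P(a) + Q(b) − 6, so its minimum is min P + min Q − 6.
P'(a) = 2a vanishes at a ∈ {0}; Q'(b) = 2b - 2 vanishes at b ∈ {1}.
Local minima of P (where P''>0): P(0)=0. Local minima of Q: Q(1)=-1.
So the global minimum of C is P(0) + Q(1) − 6 = 0 − 1 − 6 = -7, attained at (0, 1).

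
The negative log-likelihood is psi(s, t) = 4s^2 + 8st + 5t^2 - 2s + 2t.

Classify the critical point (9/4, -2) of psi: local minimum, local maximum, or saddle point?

The Hessian of psi is constant: H = [[8, 8], [8, 10]].
det(H) = 8·10 − 8² = 16.
det(H) > 0 and tr(H) = 18 > 0, so H is positive definite and the point is a local minimum.

local minimum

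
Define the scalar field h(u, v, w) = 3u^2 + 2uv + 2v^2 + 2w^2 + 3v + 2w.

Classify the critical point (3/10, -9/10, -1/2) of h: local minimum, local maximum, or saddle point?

local minimum

The Hessian is constant: H = [[6, 2, 0], [2, 4, 0], [0, 0, 4]].
Leading principal minors: Δ₁ = 6, Δ₂ = 20, Δ₃ = 80.
All leading minors are positive, so H is positive definite: a local minimum.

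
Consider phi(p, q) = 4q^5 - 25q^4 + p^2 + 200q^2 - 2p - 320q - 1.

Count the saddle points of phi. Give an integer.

phi separates as a function of p plus a function of q, so ∇phi=0 decouples.
∂phi/∂p = 2(p - 1) = 0 at p ∈ {1}; ∂phi/∂q = 20(q - 4)(q - 2)(q - 1)(q + 2) = 0 at q ∈ {-2, 1, 2, 4}.
The Hessian is diagonal: diag(phi_pp, phi_qq). Second derivatives: phi_pp(1)=2; phi_qq(-2)=-1440, phi_qq(1)=180, phi_qq(2)=-160, phi_qq(4)=720.
Saddle points occur where the two diagonal entries have opposite signs: (1, -2), (1, 2). Count: 2.

2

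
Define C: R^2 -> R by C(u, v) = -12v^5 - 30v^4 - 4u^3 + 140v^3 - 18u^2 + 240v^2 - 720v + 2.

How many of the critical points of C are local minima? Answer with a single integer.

2

C separates as a function of u plus a function of v, so ∇C=0 decouples.
∂C/∂u = -12u(u + 3) = 0 at u ∈ {-3, 0}; ∂C/∂v = -60(v - 2)(v - 1)(v + 2)(v + 3) = 0 at v ∈ {-3, -2, 1, 2}.
The Hessian is diagonal: diag(C_uu, C_vv). Second derivatives: C_uu(-3)=36, C_uu(0)=-36; C_vv(-3)=1200, C_vv(-2)=-720, C_vv(1)=720, C_vv(2)=-1200.
Local minima occur where both diagonal entries positive: (-3, -3), (-3, 1). Count: 2.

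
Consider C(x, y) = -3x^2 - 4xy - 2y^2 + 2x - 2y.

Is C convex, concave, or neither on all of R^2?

C is quadratic, so its Hessian is the constant matrix H = [[-6, -4], [-4, -4]].
det(H) = 8, tr(H) = -10.
det(H) > 0 and tr(H) < 0, so H is negative definite everywhere: concave.

concave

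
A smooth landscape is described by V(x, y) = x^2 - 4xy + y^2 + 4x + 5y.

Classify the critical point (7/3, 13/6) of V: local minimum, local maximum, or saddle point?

saddle point

The Hessian of V is constant: H = [[2, -4], [-4, 2]].
det(H) = 2·2 − (-4)² = -12.
Since det(H) < 0, H is indefinite and the critical point is a saddle point.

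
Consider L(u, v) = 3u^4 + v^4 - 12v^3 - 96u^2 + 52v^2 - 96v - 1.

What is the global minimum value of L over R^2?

-833

L(u,v) separates as P(u) + Q(v) − 1, so its minimum is min P + min Q − 1.
P'(u) = 12u(u - 4)(u + 4) vanishes at u ∈ {-4, 0, 4}; Q'(v) = 4(v - 4)(v - 3)(v - 2) vanishes at v ∈ {2, 3, 4}.
Local minima of P (where P''>0): P(-4)=-768, P(4)=-768. Local minima of Q: Q(2)=-64, Q(4)=-64.
So the global minimum of L is P(-4) + Q(2) − 1 = -768 − 64 − 1 = -833, attained at (-4, 2).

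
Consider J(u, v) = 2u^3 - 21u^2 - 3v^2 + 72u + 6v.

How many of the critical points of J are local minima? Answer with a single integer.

0

J separates as a function of u plus a function of v, so ∇J=0 decouples.
∂J/∂u = 6(u - 4)(u - 3) = 0 at u ∈ {3, 4}; ∂J/∂v = -6(v - 1) = 0 at v ∈ {1}.
The Hessian is diagonal: diag(J_uu, J_vv). Second derivatives: J_uu(3)=-6, J_uu(4)=6; J_vv(1)=-6.
Local minima occur where both diagonal entries positive: none. Count: 0.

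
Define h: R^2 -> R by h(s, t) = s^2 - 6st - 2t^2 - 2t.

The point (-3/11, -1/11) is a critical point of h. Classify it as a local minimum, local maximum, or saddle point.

saddle point

The Hessian of h is constant: H = [[2, -6], [-6, -4]].
det(H) = 2·(-4) − (-6)² = -44.
Since det(H) < 0, H is indefinite and the critical point is a saddle point.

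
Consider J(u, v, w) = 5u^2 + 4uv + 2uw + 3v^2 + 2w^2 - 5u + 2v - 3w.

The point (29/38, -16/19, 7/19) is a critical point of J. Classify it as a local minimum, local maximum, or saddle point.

The Hessian is constant: H = [[10, 4, 2], [4, 6, 0], [2, 0, 4]].
Leading principal minors: Δ₁ = 10, Δ₂ = 44, Δ₃ = 152.
All leading minors are positive, so H is positive definite: a local minimum.

local minimum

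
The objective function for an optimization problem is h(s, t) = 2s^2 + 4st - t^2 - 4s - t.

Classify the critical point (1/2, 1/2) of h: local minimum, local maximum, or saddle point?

The Hessian of h is constant: H = [[4, 4], [4, -2]].
det(H) = 4·(-2) − 4² = -24.
Since det(H) < 0, H is indefinite and the critical point is a saddle point.

saddle point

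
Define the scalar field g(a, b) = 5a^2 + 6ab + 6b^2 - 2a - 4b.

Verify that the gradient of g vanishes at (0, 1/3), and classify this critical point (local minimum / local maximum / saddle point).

∇g = (10a + 6b - 2, 6a + 12b - 4); substituting (0, 1/3) gives ∇g = (0, 0), so (0, 1/3) is indeed a critical point.
The Hessian of g is constant: H = [[10, 6], [6, 12]].
det(H) = 10·12 − 6² = 84.
det(H) > 0 and tr(H) = 22 > 0, so H is positive definite and the point is a local minimum.

local minimum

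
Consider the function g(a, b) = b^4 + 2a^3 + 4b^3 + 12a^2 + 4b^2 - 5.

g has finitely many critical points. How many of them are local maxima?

1

g separates as a function of a plus a function of b, so ∇g=0 decouples.
∂g/∂a = 6a(a + 4) = 0 at a ∈ {-4, 0}; ∂g/∂b = 4b(b + 1)(b + 2) = 0 at b ∈ {-2, -1, 0}.
The Hessian is diagonal: diag(g_aa, g_bb). Second derivatives: g_aa(-4)=-24, g_aa(0)=24; g_bb(-2)=8, g_bb(-1)=-4, g_bb(0)=8.
Local maxima occur where both diagonal entries negative: (-4, -1). Count: 1.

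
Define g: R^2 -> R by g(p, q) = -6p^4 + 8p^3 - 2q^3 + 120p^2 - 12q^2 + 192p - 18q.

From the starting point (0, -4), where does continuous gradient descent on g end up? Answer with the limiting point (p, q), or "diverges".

g is separable, so gradient descent decouples: p follows -∂g/∂p, q follows -∂g/∂q.
∂g/∂p = -24(p - 4)(p + 1)(p + 2); at p=0 this is 192, so p decreases.
∂g/∂q = -6(q + 1)(q + 3); at q=-4 this is -18, so q increases.
p converges to its nearest critical value -1 (a local min of the p-part); q converges to -3. The iterate converges to (-1, -3).

(-1, -3)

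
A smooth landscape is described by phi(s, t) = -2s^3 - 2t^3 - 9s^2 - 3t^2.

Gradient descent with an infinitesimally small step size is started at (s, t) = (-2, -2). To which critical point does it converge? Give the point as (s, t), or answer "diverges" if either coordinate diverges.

phi is separable, so gradient descent decouples: s follows -∂phi/∂s, t follows -∂phi/∂t.
∂phi/∂s = -6s(s + 3); at s=-2 this is 12, so s decreases.
∂phi/∂t = -6t(t + 1); at t=-2 this is -12, so t increases.
s converges to its nearest critical value -3 (a local min of the s-part); t converges to -1. The iterate converges to (-3, -1).

(-3, -1)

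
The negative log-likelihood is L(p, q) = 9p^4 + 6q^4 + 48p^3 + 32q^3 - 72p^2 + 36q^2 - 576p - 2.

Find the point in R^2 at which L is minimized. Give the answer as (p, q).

(2, -3)

L(p,q) separates as A(p) + B(q) − 2, so its minimum is min A + min B − 2.
A'(p) = 36(p - 2)(p + 2)(p + 4) vanishes at p ∈ {-4, -2, 2}; B'(q) = 24q(q + 1)(q + 3) vanishes at q ∈ {-3, -1, 0}.
Local minima of A (where A''>0): A(-4)=384, A(2)=-912. Local minima of B: B(-3)=-54, B(0)=0.
So the global minimum of L is A(2) + B(-3) − 2 = -912 − 54 − 2 = -968, attained at (2, -3).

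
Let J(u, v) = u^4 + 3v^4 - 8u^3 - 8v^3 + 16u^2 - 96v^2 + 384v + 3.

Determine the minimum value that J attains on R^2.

J(u,v) separates as P(u) + Q(v) + 3, so its minimum is min P + min Q + 3.
P'(u) = 4u(u - 4)(u - 2) vanishes at u ∈ {0, 2, 4}; Q'(v) = 12(v - 4)(v - 2)(v + 4) vanishes at v ∈ {-4, 2, 4}.
Local minima of P (where P''>0): P(0)=0, P(4)=0. Local minima of Q: Q(-4)=-1792, Q(4)=256.
So the global minimum of J is P(0) + Q(-4) + 3 = 0 − 1792 + 3 = -1789, attained at (0, -4).

-1789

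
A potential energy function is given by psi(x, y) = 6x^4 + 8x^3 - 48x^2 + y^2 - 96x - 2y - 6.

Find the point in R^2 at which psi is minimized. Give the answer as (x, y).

psi(x,y) separates as P(x) + Q(y) − 6, so its minimum is min P + min Q − 6.
P'(x) = 24(x - 2)(x + 1)(x + 2) vanishes at x ∈ {-2, -1, 2}; Q'(y) = 2y - 2 vanishes at y ∈ {1}.
Local minima of P (where P''>0): P(-2)=32, P(2)=-224. Local minima of Q: Q(1)=-1.
So the global minimum of psi is P(2) + Q(1) − 6 = -224 − 1 − 6 = -231, attained at (2, 1).

(2, 1)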